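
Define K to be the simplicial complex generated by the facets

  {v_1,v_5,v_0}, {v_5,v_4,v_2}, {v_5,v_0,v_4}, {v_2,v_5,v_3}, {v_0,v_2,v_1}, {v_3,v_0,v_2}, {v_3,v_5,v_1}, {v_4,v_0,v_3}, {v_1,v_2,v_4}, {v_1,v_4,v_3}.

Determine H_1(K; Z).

We work with the vertex ordering v_0 < v_1 < v_2 < v_3 < v_4 < v_5. The simplices of K, each written with vertices in increasing order, are:

  0-simplices (6): [v_0], [v_1], [v_2], [v_3], [v_4], [v_5]
  1-simplices (15): (15 of them)
  2-simplices (10): [v_0,v_1,v_2], [v_0,v_1,v_5], [v_0,v_2,v_3], [v_0,v_3,v_4], [v_0,v_4,v_5], [v_1,v_2,v_4], [v_1,v_3,v_4], [v_1,v_3,v_5], [v_2,v_3,v_5], [v_2,v_4,v_5]

Hence C_0 ≅ Z^6, C_1 ≅ Z^15, C_2 ≅ Z^10.

Boundary ∂_1: C_1 → C_0 maps an edge to its endpoints' difference, ∂[p,q] = q − p.
As a 6×15 matrix over Z this has rank 5, with invariant factors (1,1,1,1,1).

∂_2: C_2 → C_1 maps a triangle to the signed sum of its edges. For instance
  ∂[v_1,v_3,v_5] = [v_3,v_5] − [v_1,v_5] + [v_1,v_3],
  ∂[v_0,v_2,v_3] = [v_2,v_3] − [v_0,v_3] + [v_0,v_2].
This gives a 15×10 integer matrix of rank 10; reducing to Smith normal form yields diagonal entries (1,1,1,1,1,1,1,1,1,2).

Computing H_k = (kernel of ∂_k) / (image of ∂_{k+1}):

  H_1: rank ker ∂_1 − rank ∂_2 = (15 − 5) − 10 = 0, and ∂_2 has invariant factor 2 > 1, so H_1 ≅ Z/2Z.

H_1 ≅ Z/2Z.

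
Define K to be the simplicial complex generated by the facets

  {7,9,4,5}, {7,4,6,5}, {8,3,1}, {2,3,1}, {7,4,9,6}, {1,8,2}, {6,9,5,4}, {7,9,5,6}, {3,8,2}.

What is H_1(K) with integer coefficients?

Take the total order 1 < 2 < 3 < 4 < 5 < 6 < 7 < 8 < 9 on the vertex set. Then K (dimension 3) consists of the simplices:

  0-simplices (9): [1], [2], [3], [4], [5], [6], [7], [8], [9]
  1-simplices (16): [1,2], [1,3], [1,8], [2,3], [2,8], [3,8], [4,5], [4,6], [4,7], [4,9], [5,6], [5,7], [5,9], [6,7], [6,9], [7,9]
  2-simplices (14): [1,2,3], [1,2,8], [1,3,8], [2,3,8], [4,5,6], [4,5,7], [4,5,9], [4,6,7], [4,6,9], [4,7,9], [5,6,7], [5,6,9], [5,7,9], [6,7,9]
  3-simplices (5): [4,5,6,7], [4,5,6,9], [4,5,7,9], [4,6,7,9], [5,6,7,9]

giving chain groups C_0 ≅ Z^9, C_1 ≅ Z^16, C_2 ≅ Z^14, C_3 ≅ Z^5.

∂_1: C_1 → C_0 maps an edge to its endpoints' difference, ∂[p,q] = q − p. For instance
  ∂[5,6] = [6] − [5].
As a 9×16 matrix over Z this has rank 7, with invariant factors (1,1,1,1,1,1,1).

Boundary ∂_2: C_2 → C_1 sends each 2-simplex [p,q,r] to [q,r] − [p,r] + [p,q]. For instance
  ∂[5,6,9] = [6,9] − [5,9] + [5,6],
  ∂[4,6,7] = [6,7] − [4,7] + [4,6].
This gives a 16×14 integer matrix of rank 9; reducing to Smith normal form yields diagonal entries (1,1,1,1,1,1,1,1,1).

The boundary map ∂_3: C_3 → C_2 sends each 3-simplex σ to the alternating sum Σ_i (−1)^i (σ with its i-th vertex removed). For instance
  ∂[4,6,7,9] = [6,7,9] − [4,7,9] + [4,6,9] − [4,6,7],
  ∂[4,5,7,9] = [5,7,9] − [4,7,9] + [4,5,9] − [4,5,7].
As a 14×5 matrix over Z this has rank 4, with invariant factors (1,1,1,1).

From H_k ≅ ker(∂_k) / im(∂_{k+1}) we obtain:

  H_1: rank ker ∂_1 − rank ∂_2 = (16 − 7) − 9 = 0, and the invariant factors of ∂_2 are all 1, so H_1 = 0.

(K is a triangulation of the disjoint union of the 2-sphere S^2 and the 3-sphere S^3.)

H_1 ≅ 0.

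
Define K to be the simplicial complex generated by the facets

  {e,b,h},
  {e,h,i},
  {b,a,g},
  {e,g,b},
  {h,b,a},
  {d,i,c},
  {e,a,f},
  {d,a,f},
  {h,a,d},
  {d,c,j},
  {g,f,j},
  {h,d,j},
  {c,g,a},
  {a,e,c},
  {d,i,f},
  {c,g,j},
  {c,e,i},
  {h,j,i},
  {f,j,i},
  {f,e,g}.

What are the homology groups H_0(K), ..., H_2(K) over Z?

H_0 = Z,  H_1 = Z ⊕ Z/2,  H_2 = 0.

Take the total order a < b < c < d < e < f < g < h < i < j on the vertex set. Then K (dimension 2) consists of the simplices:

  0-simplices (10): a, b, c, d, e, f, g, h, i, j
  1-simplices (30): ab, ac, ad, ae, af, ag, ah, be, bg, bh, cd, ce, cg, ci, cj, df, dh, di, dj, ef, eg, eh, ei, fg, fi, fj, gj, hi, hj, ij
  2-simplices (20): abg, abh, ace, acg, adf, adh, aef, beg, beh, cdi, cdj, cei, cgj, dfi, dhj, efg, ehi, fgj, fij, hij

giving chain groups C_0 ≅ Z^10, C_1 ≅ Z^30, C_2 ≅ Z^20.

Boundary ∂_1: C_1 → C_0 is given by ∂[p,q] = [q] − [p].
As a 10×30 matrix over Z this has rank 9, with invariant factors (1,1,1,1,1,1,1,1,1).

The boundary map ∂_2: C_2 → C_1 maps a triangle to the signed sum of its edges. For instance
  ∂cdi = di − ci + cd,
  ∂beh = eh − bh + be.
As a 30×20 matrix over Z this has rank 20, with invariant factors (1,1,1,1,1,1,1,1,1,1,1,1,1,1,1,1,1,1,1,2).

Now H_k = ker ∂_k / im ∂_{k+1}, so:

  H_0: rank C_0 − rank ∂_1 = 10 − 9 = 1, and the invariant factors of ∂_1 are all 1, so H_0 ≅ Z.
  H_1: rank ker ∂_1 − rank ∂_2 = (30 − 9) − 20 = 1, and ∂_2 has invariant factor 2 > 1, so H_1 ≅ Z ⊕ Z/2.
  H_2: rank ker ∂_2 − rank ∂_3 = (20 − 20) − 0 = 0, and there is no ∂_3, so H_2 ≅ 0.

As a check, the Euler characteristic is 10 − 30 + 20 = 0, which agrees with 1 − 1 + 0 = 0.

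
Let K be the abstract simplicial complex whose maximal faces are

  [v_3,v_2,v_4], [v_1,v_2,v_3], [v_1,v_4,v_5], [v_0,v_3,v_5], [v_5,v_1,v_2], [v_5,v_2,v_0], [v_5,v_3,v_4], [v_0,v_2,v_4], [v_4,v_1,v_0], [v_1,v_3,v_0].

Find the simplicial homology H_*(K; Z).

H_0 = Z,  H_1 = Z/2,  H_2 = 0.

Fix the vertex order v_0 < v_1 < v_2 < v_3 < v_4 < v_5 and write every simplex with vertices in increasing order. Then dim K = 2 and the simplices of K are:

  0-simplices (6): [v_0], [v_1], [v_2], [v_3], [v_4], [v_5]
  1-simplices (15): (15 of them)
  2-simplices (10): [v_0,v_1,v_3], [v_0,v_1,v_4], [v_0,v_2,v_4], [v_0,v_2,v_5], [v_0,v_3,v_5], [v_1,v_2,v_3], [v_1,v_2,v_5], [v_1,v_4,v_5], [v_2,v_3,v_4], [v_3,v_4,v_5]

giving chain groups C_0 ≅ Z^6, C_1 ≅ Z^15, C_2 ≅ Z^10.

The boundary map ∂_1: C_1 → C_0 maps an edge to its endpoints' difference, ∂[p,q] = q − p.
As a 6×15 matrix over Z this has rank 5, with invariant factors (1,1,1,1,1).

The boundary map ∂_2: C_2 → C_1 sends each 2-simplex [p,q,r] to [q,r] − [p,r] + [p,q]. For instance
  ∂[v_0,v_1,v_4] = [v_1,v_4] − [v_0,v_4] + [v_0,v_1],
  ∂[v_2,v_3,v_4] = [v_3,v_4] − [v_2,v_4] + [v_2,v_3].
This gives a 15×10 integer matrix of rank 10; reducing to Smith normal form yields diagonal entries (1,1,1,1,1,1,1,1,1,2).

Reading off H_k = ker ∂_k / im ∂_{k+1}:

  H_0: rank C_0 − rank ∂_1 = 6 − 5 = 1, and the invariant factors of ∂_1 are all 1, so H_0 = Z.
  H_1: rank ker ∂_1 − rank ∂_2 = (15 − 5) − 10 = 0, and ∂_2 has invariant factor 2 > 1, so H_1 = Z/2.
  H_2: rank ker ∂_2 − rank ∂_3 = (10 − 10) − 0 = 0, and there is no ∂_3, so H_2 = 0.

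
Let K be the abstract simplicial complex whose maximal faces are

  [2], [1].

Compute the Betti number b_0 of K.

We work with the vertex ordering 1 < 2. The simplices of K, each written with vertices in increasing order, are:

  0-simplices (2): [1], [2]

giving chain groups C_0 ≅ Z^2.

Now H_k = ker ∂_k / im ∂_{k+1}, so:

  H_0: rank C_0 − rank ∂_1 = 2 − 0 = 2, and there is no ∂_1, so H_0 ≅ Z^2.

Hence the Betti numbers are b_0 = 2.

b_0 = 2.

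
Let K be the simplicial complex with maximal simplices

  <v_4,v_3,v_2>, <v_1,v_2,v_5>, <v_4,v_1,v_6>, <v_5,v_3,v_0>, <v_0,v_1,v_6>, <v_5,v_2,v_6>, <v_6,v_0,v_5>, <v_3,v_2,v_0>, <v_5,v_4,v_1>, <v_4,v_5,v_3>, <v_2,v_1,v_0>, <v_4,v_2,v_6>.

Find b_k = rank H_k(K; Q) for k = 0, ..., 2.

Order the vertices as v_0 < v_1 < v_2 < v_3 < v_4 < v_5 < v_6. Listing each simplex with vertices in this order, K has dimension 2 with simplices:

  0-simplices (7): [v_0], [v_1], [v_2], [v_3], [v_4], [v_5], [v_6]
  1-simplices (18): (18 of them)
  2-simplices (12): (12 of them)

Hence C_0 ≅ Z^7, C_1 ≅ Z^18, C_2 ≅ Z^12.

The boundary map ∂_1: C_1 → C_0 maps an edge to its endpoints' difference, ∂[p,q] = q − p. For instance
  ∂[v_0,v_6] = [v_6] − [v_0].
As a 7×18 matrix over Z this has rank 6, with invariant factors (1,1,1,1,1,1).

∂_2: C_2 → C_1 acts by ∂[p,q,r] = [q,r] − [p,r] + [p,q]. For instance
  ∂[v_0,v_5,v_6] = [v_5,v_6] − [v_0,v_6] + [v_0,v_5],
  ∂[v_0,v_1,v_6] = [v_1,v_6] − [v_0,v_6] + [v_0,v_1].
The 18×12 boundary matrix has rank 12 and Smith normal form diag(1,1,1,1,1,1,1,1,1,1,1,2).

Reading off H_k = ker ∂_k / im ∂_{k+1}:

  H_0: rank C_0 − rank ∂_1 = 7 − 6 = 1, and the invariant factors of ∂_1 are all 1, so H_0 ≅ Z.
  H_1: rank ker ∂_1 − rank ∂_2 = (18 − 6) − 12 = 0, and ∂_2 has invariant factor 2 > 1, so H_1 ≅ Z/2.
  H_2: rank ker ∂_2 − rank ∂_3 = (12 − 12) − 0 = 0, and there is no ∂_3, so H_2 ≅ 0.

As a check, the Euler characteristic is 7 − 18 + 12 = 1, which agrees with 1 − 0 + 0 = 1.

Hence the Betti numbers are b_0 = 1, b_1 = 0, b_2 = 0.

b_0 = 1, b_1 = 0, b_2 = 0.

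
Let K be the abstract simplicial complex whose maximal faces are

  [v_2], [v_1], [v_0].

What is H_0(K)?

Take the total order v_0 < v_1 < v_2 on the vertex set. Then K (dimension 0) consists of the simplices:

  0-simplices (3): [v_0], [v_1], [v_2]

Hence C_0 ≅ Z^3.

From H_k ≅ ker(∂_k) / im(∂_{k+1}) we obtain:

  H_0: rank C_0 − rank ∂_1 = 3 − 0 = 3, and there is no ∂_1, so H_0 ≅ Z^3.

H_0 ≅ Z^3.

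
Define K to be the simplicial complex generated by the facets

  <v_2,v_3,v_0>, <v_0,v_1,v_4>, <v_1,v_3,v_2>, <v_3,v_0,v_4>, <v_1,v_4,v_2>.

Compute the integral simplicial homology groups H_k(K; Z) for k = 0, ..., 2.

We work with the vertex ordering v_0 < v_1 < v_2 < v_3 < v_4. The simplices of K, each written with vertices in increasing order, are:

  0-simplices (5): [v_0], [v_1], [v_2], [v_3], [v_4]
  1-simplices (10): [v_0,v_1], [v_0,v_2], [v_0,v_3], [v_0,v_4], [v_1,v_2], [v_1,v_3], [v_1,v_4], [v_2,v_3], [v_2,v_4], [v_3,v_4]
  2-simplices (5): [v_0,v_1,v_4], [v_0,v_2,v_3], [v_0,v_3,v_4], [v_1,v_2,v_3], [v_1,v_2,v_4]

giving chain groups C_0 ≅ Z^5, C_1 ≅ Z^10, C_2 ≅ Z^5.

The boundary map ∂_1: C_1 → C_0 sends each edge [p,q] (with p < q) to q − p. For instance
  ∂[v_2,v_3] = [v_3] − [v_2].
The 5×10 boundary matrix has rank 4 and Smith normal form diag(1,1,1,1).

The boundary map ∂_2: C_2 → C_1 sends each 2-simplex [p,q,r] to [q,r] − [p,r] + [p,q]. For instance
  ∂[v_1,v_2,v_3] = [v_2,v_3] − [v_1,v_3] + [v_1,v_2],
  ∂[v_0,v_2,v_3] = [v_2,v_3] − [v_0,v_3] + [v_0,v_2].
The resulting 10×5 matrix has rank 5, and its Smith normal form has invariant factors (1,1,1,1,1).

From H_k ≅ ker(∂_k) / im(∂_{k+1}) we obtain:

  H_0: rank C_0 − rank ∂_1 = 5 − 4 = 1, and the invariant factors of ∂_1 are all 1, so H_0 = Z.
  H_1: rank ker ∂_1 − rank ∂_2 = (10 − 4) − 5 = 1, and the invariant factors of ∂_2 are all 1, so H_1 = Z.
  H_2: rank ker ∂_2 − rank ∂_3 = (5 − 5) − 0 = 0, and there is no ∂_3, so H_2 = 0.

As a check, the Euler characteristic is 5 − 10 + 5 = 0, which agrees with 1 − 1 + 0 = 0.

H_0 = Z,  H_1 = Z,  H_2 = 0.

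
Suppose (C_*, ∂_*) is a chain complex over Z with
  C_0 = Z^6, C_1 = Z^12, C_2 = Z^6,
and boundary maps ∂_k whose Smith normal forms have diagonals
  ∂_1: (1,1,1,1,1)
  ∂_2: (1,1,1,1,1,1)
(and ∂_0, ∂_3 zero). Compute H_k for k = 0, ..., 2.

H_0: b_0 = 6 − 0 − 5 = 1; torsion from ∂_1 factors > 1: none. So H_0 = Z.
H_1: b_1 = 12 − 5 − 6 = 1; torsion from ∂_2 factors > 1: none. So H_1 = Z.
H_2: b_2 = 6 − 6 − 0 = 0; torsion from ∂_3 factors > 1: none. So H_2 = 0.

H_0 = Z,  H_1 = Z,  H_2 = 0.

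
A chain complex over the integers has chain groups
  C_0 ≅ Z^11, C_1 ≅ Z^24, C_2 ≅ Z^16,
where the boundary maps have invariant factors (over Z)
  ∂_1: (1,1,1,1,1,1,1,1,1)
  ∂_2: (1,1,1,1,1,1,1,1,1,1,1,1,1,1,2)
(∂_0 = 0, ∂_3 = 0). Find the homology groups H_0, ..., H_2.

H_0: b_0 = 11 − 0 − 9 = 2; torsion from ∂_1 factors > 1: none. So H_0 = Z^2.
H_1: b_1 = 24 − 9 − 15 = 0; torsion from ∂_2 factors > 1: [2]. So H_1 = Z/2.
H_2: b_2 = 16 − 15 − 0 = 1; torsion from ∂_3 factors > 1: none. So H_2 = Z.

H_0 = Z^2,  H_1 = Z/2,  H_2 = Z.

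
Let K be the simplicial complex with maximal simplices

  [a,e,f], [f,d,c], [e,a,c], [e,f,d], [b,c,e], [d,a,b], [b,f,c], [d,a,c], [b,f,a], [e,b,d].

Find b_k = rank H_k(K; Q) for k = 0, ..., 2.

b_0 = 1, b_1 = 0, b_2 = 0.

Take the total order a < b < c < d < e < f on the vertex set. Then K (dimension 2) consists of the simplices:

  0-simplices (6): a, b, c, d, e, f
  1-simplices (15): ab, ac, ad, ae, af, bc, bd, be, bf, cd, ce, cf, de, df, ef
  2-simplices (10): abd, abf, acd, ace, aef, bce, bcf, bde, cdf, def

giving chain groups C_0 ≅ Z^6, C_1 ≅ Z^15, C_2 ≅ Z^10.

The boundary map ∂_1: C_1 → C_0 maps an edge to its endpoints' difference, ∂[p,q] = q − p. For instance
  ∂cd = d − c.
The resulting 6×15 matrix has rank 5, and its Smith normal form has invariant factors (1,1,1,1,1).

The boundary map ∂_2: C_2 → C_1 sends each 2-simplex [p,q,r] to [q,r] − [p,r] + [p,q]. For instance
  ∂abd = bd − ad + ab,
  ∂abf = bf − af + ab.
This gives a 15×10 integer matrix of rank 10; reducing to Smith normal form yields diagonal entries (1,1,1,1,1,1,1,1,1,2).

Computing H_k = (kernel of ∂_k) / (image of ∂_{k+1}):

  H_0: rank C_0 − rank ∂_1 = 6 − 5 = 1, and the invariant factors of ∂_1 are all 1, so H_0 = Z.
  H_1: rank ker ∂_1 − rank ∂_2 = (15 − 5) − 10 = 0, and ∂_2 has invariant factor 2 > 1, so H_1 = Z/2.
  H_2: rank ker ∂_2 − rank ∂_3 = (10 − 10) − 0 = 0, and there is no ∂_3, so H_2 = 0.

Hence the Betti numbers are b_0 = 1, b_1 = 0, b_2 = 0.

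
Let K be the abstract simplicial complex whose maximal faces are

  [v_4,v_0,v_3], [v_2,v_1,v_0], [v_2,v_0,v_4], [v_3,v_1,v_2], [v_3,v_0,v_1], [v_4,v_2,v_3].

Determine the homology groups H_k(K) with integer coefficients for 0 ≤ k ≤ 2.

Fix the vertex order v_0 < v_1 < v_2 < v_3 < v_4 and write every simplex with vertices in increasing order. Then dim K = 2 and the simplices of K are:

  0-simplices (5): [v_0], [v_1], [v_2], [v_3], [v_4]
  1-simplices (9): [v_0,v_1], [v_0,v_2], [v_0,v_3], [v_0,v_4], [v_1,v_2], [v_1,v_3], [v_2,v_3], [v_2,v_4], [v_3,v_4]
  2-simplices (6): [v_0,v_1,v_2], [v_0,v_1,v_3], [v_0,v_2,v_4], [v_0,v_3,v_4], [v_1,v_2,v_3], [v_2,v_3,v_4]

giving chain groups C_0 ≅ Z^5, C_1 ≅ Z^9, C_2 ≅ Z^6.

∂_1: C_1 → C_0 maps an edge to its endpoints' difference, ∂[p,q] = q − p. For instance
  ∂[v_0,v_4] = [v_4] − [v_0].
The 5×9 boundary matrix has rank 4 and Smith normal form diag(1,1,1,1).

Boundary ∂_2: C_2 → C_1 acts by ∂[p,q,r] = [q,r] − [p,r] + [p,q]. For instance
  ∂[v_0,v_1,v_2] = [v_1,v_2] − [v_0,v_2] + [v_0,v_1],
  ∂[v_0,v_1,v_3] = [v_1,v_3] − [v_0,v_3] + [v_0,v_1].
This gives a 9×6 integer matrix of rank 5; reducing to Smith normal form yields diagonal entries (1,1,1,1,1).

Reading off H_k = ker ∂_k / im ∂_{k+1}:

  H_0: rank C_0 − rank ∂_1 = 5 − 4 = 1, and the invariant factors of ∂_1 are all 1, so H_0 = Z.
  H_1: rank ker ∂_1 − rank ∂_2 = (9 − 4) − 5 = 0, and the invariant factors of ∂_2 are all 1, so H_1 = 0.
  H_2: rank ker ∂_2 − rank ∂_3 = (6 − 5) − 0 = 1, and there is no ∂_3, so H_2 = Z.

As a check, the Euler characteristic is 5 − 9 + 6 = 2, which agrees with 1 − 0 + 1 = 2.

H_0 = Z,  H_1 = 0,  H_2 = Z.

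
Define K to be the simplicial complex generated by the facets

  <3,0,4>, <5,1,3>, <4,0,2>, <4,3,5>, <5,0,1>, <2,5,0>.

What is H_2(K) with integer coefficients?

H_2 = 0.

Order the vertices as 0 < 1 < 2 < 3 < 4 < 5. Listing each simplex with vertices in this order, K has dimension 2 with simplices:

  0-simplices (6): [0], [1], [2], [3], [4], [5]
  1-simplices (12): [0,1], [0,2], [0,3], [0,4], [0,5], [1,3], [1,5], [2,4], [2,5], [3,4], [3,5], [4,5]
  2-simplices (6): [0,1,5], [0,2,4], [0,2,5], [0,3,4], [1,3,5], [3,4,5]

so the chain groups are C_0 ≅ Z^6, C_1 ≅ Z^12, C_2 ≅ Z^6.

The boundary map ∂_1: C_1 → C_0 is given by ∂[p,q] = [q] − [p].
This gives a 6×12 integer matrix of rank 5; reducing to Smith normal form yields diagonal entries (1,1,1,1,1).

The boundary map ∂_2: C_2 → C_1 acts by ∂[p,q,r] = [q,r] − [p,r] + [p,q]. For instance
  ∂[0,3,4] = [3,4] − [0,4] + [0,3],
  ∂[3,4,5] = [4,5] − [3,5] + [3,4].
This gives a 12×6 integer matrix of rank 6; reducing to Smith normal form yields diagonal entries (1,1,1,1,1,1).

Now H_k = ker ∂_k / im ∂_{k+1}, so:

  H_2: rank ker ∂_2 − rank ∂_3 = (6 − 6) − 0 = 0, and there is no ∂_3, so H_2 = 0.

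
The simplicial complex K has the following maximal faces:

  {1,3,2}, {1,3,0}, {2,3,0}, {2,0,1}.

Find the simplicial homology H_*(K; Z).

K has 4 vertices, 6 edges, 4 triangles.
rank ∂_0 = 0, rank ∂_1 = 3 ⇒ b_0 = 4 − 0 − 3 = 1; all invariant factors of ∂_1 are 1 so no torsion. So H_0 ≅ Z.
rank ∂_1 = 3, rank ∂_2 = 3 ⇒ b_1 = 6 − 3 − 3 = 0; all invariant factors of ∂_2 are 1 so no torsion. So H_1 ≅ 0.
rank ∂_2 = 3, rank ∂_3 = 0 ⇒ b_2 = 4 − 3 − 0 = 1. So H_2 ≅ Z.

H_0 = Z,  H_1 = 0,  H_2 = Z.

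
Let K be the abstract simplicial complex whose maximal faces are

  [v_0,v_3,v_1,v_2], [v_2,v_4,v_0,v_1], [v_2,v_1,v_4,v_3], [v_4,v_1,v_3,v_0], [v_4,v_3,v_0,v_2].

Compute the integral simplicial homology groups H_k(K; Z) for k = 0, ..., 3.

H_0 ≅ Z,  H_1 = 0,  H_2 = 0,  H_3 ≅ Z.

K has 5 vertices, 10 edges, 10 triangles, 5 3-simplices.
rank ∂_0 = 0, rank ∂_1 = 4 ⇒ b_0 = 5 − 0 − 4 = 1; all invariant factors of ∂_1 are 1 so no torsion. So H_0 = Z.
rank ∂_1 = 4, rank ∂_2 = 6 ⇒ b_1 = 10 − 4 − 6 = 0; all invariant factors of ∂_2 are 1 so no torsion. So H_1 = 0.
rank ∂_2 = 6, rank ∂_3 = 4 ⇒ b_2 = 10 − 6 − 4 = 0; all invariant factors of ∂_3 are 1 so no torsion. So H_2 = 0.
rank ∂_3 = 4, rank ∂_4 = 0 ⇒ b_3 = 5 − 4 − 0 = 1. So H_3 = Z.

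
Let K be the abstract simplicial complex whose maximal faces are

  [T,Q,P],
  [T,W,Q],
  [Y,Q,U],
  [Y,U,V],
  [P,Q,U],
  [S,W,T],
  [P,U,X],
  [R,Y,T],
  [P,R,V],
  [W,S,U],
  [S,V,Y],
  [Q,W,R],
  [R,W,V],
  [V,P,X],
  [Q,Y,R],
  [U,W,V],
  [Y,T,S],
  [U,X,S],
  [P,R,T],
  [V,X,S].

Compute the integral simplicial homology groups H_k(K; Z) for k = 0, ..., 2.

Take the total order P < Q < R < S < T < U < V < W < X < Y on the vertex set. Then K (dimension 2) consists of the simplices:

  0-simplices (10): P, Q, R, S, T, U, V, W, X, Y
  1-simplices (30): PQ, PR, PT, PU, PV, PX, QR, QT, QU, QW, QY, RT, RV, RW, RY, ST, SU, SV, SW, SX, SY, TW, TY, UV, UW, UX, UY, VW, VX, VY
  2-simplices (20): PQT, PQU, PRT, PRV, PUX, PVX, QRW, QRY, QTW, QUY, RTY, RVW, STW, STY, SUW, SUX, SVX, SVY, UVW, UVY

giving chain groups C_0 ≅ Z^10, C_1 ≅ Z^30, C_2 ≅ Z^20.

The boundary map ∂_1: C_1 → C_0 maps an edge to its endpoints' difference, ∂[p,q] = q − p. For instance
  ∂SX = X − S.
This gives a 10×30 integer matrix of rank 9; reducing to Smith normal form yields diagonal entries (1,1,1,1,1,1,1,1,1).

∂_2: C_2 → C_1 maps a triangle to the signed sum of its edges. For instance
  ∂UVY = VY − UY + UV,
  ∂PRV = RV − PV + PR.
As a 30×20 matrix over Z this has rank 20, with invariant factors (1,1,1,1,1,1,1,1,1,1,1,1,1,1,1,1,1,1,1,2).

Reading off H_k = ker ∂_k / im ∂_{k+1}:

  H_0: rank C_0 − rank ∂_1 = 10 − 9 = 1, and the invariant factors of ∂_1 are all 1, so H_0 = Z.
  H_1: rank ker ∂_1 − rank ∂_2 = (30 − 9) − 20 = 1, and ∂_2 has invariant factor 2 > 1, so H_1 = Z ⊕ Z/2.
  H_2: rank ker ∂_2 − rank ∂_3 = (20 − 20) − 0 = 0, and there is no ∂_3, so H_2 = 0.

H_0 ≅ Z,  H_1 ≅ Z ⊕ Z/2,  H_2 = 0.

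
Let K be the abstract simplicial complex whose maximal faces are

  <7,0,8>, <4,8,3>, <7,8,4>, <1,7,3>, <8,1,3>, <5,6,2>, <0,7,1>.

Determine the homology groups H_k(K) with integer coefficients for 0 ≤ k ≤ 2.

H_0 = Z^2,  H_1 = Z,  H_2 = 0.

Order the vertices as 0 < 1 < 2 < 3 < 4 < 5 < 6 < 7 < 8. Listing each simplex with vertices in this order, K has dimension 2 with simplices:

  0-simplices (9): [0], [1], [2], [3], [4], [5], [6], [7], [8]
  1-simplices (15): [0,1], [0,7], [0,8], [1,3], [1,7], [1,8], [2,5], [2,6], [3,4], [3,7], [3,8], [4,7], [4,8], [5,6], [7,8]
  2-simplices (7): [0,1,7], [0,7,8], [1,3,7], [1,3,8], [2,5,6], [3,4,8], [4,7,8]

so the chain groups are C_0 ≅ Z^9, C_1 ≅ Z^15, C_2 ≅ Z^7.

Boundary ∂_1: C_1 → C_0 sends each edge [p,q] (with p < q) to q − p.
The resulting 9×15 matrix has rank 7, and its Smith normal form has invariant factors (1,1,1,1,1,1,1).

∂_2: C_2 → C_1 maps a triangle to the signed sum of its edges. For instance
  ∂[2,5,6] = [5,6] − [2,6] + [2,5],
  ∂[1,3,8] = [3,8] − [1,8] + [1,3].
This gives a 15×7 integer matrix of rank 7; reducing to Smith normal form yields diagonal entries (1,1,1,1,1,1,1).

Reading off H_k = ker ∂_k / im ∂_{k+1}:

  H_0: rank C_0 − rank ∂_1 = 9 − 7 = 2, and the invariant factors of ∂_1 are all 1, so H_0 = Z^2.
  H_1: rank ker ∂_1 − rank ∂_2 = (15 − 7) − 7 = 1, and the invariant factors of ∂_2 are all 1, so H_1 = Z.
  H_2: rank ker ∂_2 − rank ∂_3 = (7 − 7) − 0 = 0, and there is no ∂_3, so H_2 = 0.

As a check, the Euler characteristic is 9 − 15 + 7 = 1, which agrees with 2 − 1 + 0 = 1.
(K is a triangulation of the disjoint union of the cylinder S^1 x I and the 2-simplex.)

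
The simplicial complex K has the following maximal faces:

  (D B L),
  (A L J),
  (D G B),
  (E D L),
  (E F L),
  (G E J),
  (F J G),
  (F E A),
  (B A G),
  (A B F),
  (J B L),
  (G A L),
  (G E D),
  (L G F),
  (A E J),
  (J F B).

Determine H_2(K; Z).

H_2 ≅ Z.

Order the vertices as A < B < D < E < F < G < J < L. Listing each simplex with vertices in this order, K has dimension 2 with simplices:

  0-simplices (8): A, B, D, E, F, G, J, L
  1-simplices (24): AB, AE, AF, AG, AJ, AL, BD, BF, BG, BJ, BL, DE, DG, DL, EF, EG, EJ, EL, FG, FJ, FL, GJ, GL, JL
  2-simplices (16): ABF, ABG, AEF, AEJ, AGL, AJL, BDG, BDL, BFJ, BJL, DEG, DEL, EFL, EGJ, FGJ, FGL

so the chain groups are C_0 ≅ Z^8, C_1 ≅ Z^24, C_2 ≅ Z^16.

Boundary ∂_1: C_1 → C_0 is given by ∂[p,q] = [q] − [p]. For instance
  ∂AJ = J − A.
As a 8×24 matrix over Z this has rank 7, with invariant factors (1,1,1,1,1,1,1).

The boundary map ∂_2: C_2 → C_1 maps a triangle to the signed sum of its edges. For instance
  ∂AEF = EF − AF + AE,
  ∂DEG = EG − DG + DE.
The 24×16 boundary matrix has rank 15 and Smith normal form diag(1,1,1,1,1,1,1,1,1,1,1,1,1,1,1).

Reading off H_k = ker ∂_k / im ∂_{k+1}:

  H_2: rank ker ∂_2 − rank ∂_3 = (16 − 15) − 0 = 1, and there is no ∂_3, so H_2 = Z.

(K is a triangulation of the torus T^2.)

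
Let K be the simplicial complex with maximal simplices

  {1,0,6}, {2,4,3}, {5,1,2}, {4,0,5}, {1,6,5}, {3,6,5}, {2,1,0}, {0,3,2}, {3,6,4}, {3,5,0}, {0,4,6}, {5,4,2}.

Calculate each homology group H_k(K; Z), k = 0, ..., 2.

H_0 = Z,  H_1 = Z/2Z,  H_2 = 0.

K has 7 vertices, 18 edges, 12 triangles.
rank ∂_0 = 0, rank ∂_1 = 6 ⇒ b_0 = 7 − 0 − 6 = 1; all invariant factors of ∂_1 are 1 so no torsion. So H_0 ≅ Z.
rank ∂_1 = 6, rank ∂_2 = 12 ⇒ b_1 = 18 − 6 − 12 = 0; ∂_2 has invariant factor(s) [2] giving torsion. So H_1 ≅ Z/2Z.
rank ∂_2 = 12, rank ∂_3 = 0 ⇒ b_2 = 12 − 12 − 0 = 0. So H_2 ≅ 0.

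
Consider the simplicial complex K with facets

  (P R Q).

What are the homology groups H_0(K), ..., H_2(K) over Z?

Take the total order P < Q < R on the vertex set. Then K (dimension 2) consists of the simplices:

  0-simplices (3): P, Q, R
  1-simplices (3): PQ, PR, QR
  2-simplices (1): PQR

Hence C_0 ≅ Z^3, C_1 ≅ Z^3, C_2 ≅ Z^1.

The boundary map ∂_1: C_1 → C_0 is given by ∂[p,q] = [q] − [p].
The 3×3 boundary matrix has rank 2 and Smith normal form diag(1,1).

The boundary map ∂_2: C_2 → C_1 sends each 2-simplex [p,q,r] to [q,r] − [p,r] + [p,q]. For instance
  ∂PQR = QR − PR + PQ.
This gives a 3×1 integer matrix of rank 1; reducing to Smith normal form yields diagonal entries (1).

Computing H_k = (kernel of ∂_k) / (image of ∂_{k+1}):

  H_0: rank C_0 − rank ∂_1 = 3 − 2 = 1, and the invariant factors of ∂_1 are all 1, so H_0 = Z.
  H_1: rank ker ∂_1 − rank ∂_2 = (3 − 2) − 1 = 0, and the invariant factors of ∂_2 are all 1, so H_1 = 0.
  H_2: rank ker ∂_2 − rank ∂_3 = (1 − 1) − 0 = 0, and there is no ∂_3, so H_2 = 0.

H_0 = Z,  H_1 = 0,  H_2 = 0.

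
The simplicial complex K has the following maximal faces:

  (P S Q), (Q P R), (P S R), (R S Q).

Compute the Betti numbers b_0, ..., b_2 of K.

b_0 = 1, b_1 = 0, b_2 = 1.

Take the total order P < Q < R < S on the vertex set. Then K (dimension 2) consists of the simplices:

  0-simplices (4): P, Q, R, S
  1-simplices (6): PQ, PR, PS, QR, QS, RS
  2-simplices (4): PQR, PQS, PRS, QRS

so the chain groups are C_0 ≅ Z^4, C_1 ≅ Z^6, C_2 ≅ Z^4.

Boundary ∂_1: C_1 → C_0 is given by ∂[p,q] = [q] − [p].
As a 4×6 matrix over Z this has rank 3, with invariant factors (1,1,1).

Boundary ∂_2: C_2 → C_1 acts by ∂[p,q,r] = [q,r] − [p,r] + [p,q]. For instance
  ∂QRS = RS − QS + QR,
  ∂PQR = QR − PR + PQ.
The 6×4 boundary matrix has rank 3 and Smith normal form diag(1,1,1).

From H_k ≅ ker(∂_k) / im(∂_{k+1}) we obtain:

  H_0: rank C_0 − rank ∂_1 = 4 − 3 = 1, and the invariant factors of ∂_1 are all 1, so H_0 ≅ Z.
  H_1: rank ker ∂_1 − rank ∂_2 = (6 − 3) − 3 = 0, and the invariant factors of ∂_2 are all 1, so H_1 ≅ 0.
  H_2: rank ker ∂_2 − rank ∂_3 = (4 − 3) − 0 = 1, and there is no ∂_3, so H_2 ≅ Z.

Hence the Betti numbers are b_0 = 1, b_1 = 0, b_2 = 1.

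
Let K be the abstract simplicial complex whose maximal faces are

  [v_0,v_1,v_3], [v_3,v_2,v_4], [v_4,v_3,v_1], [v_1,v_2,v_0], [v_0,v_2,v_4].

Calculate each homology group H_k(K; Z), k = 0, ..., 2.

Fix the vertex order v_0 < v_1 < v_2 < v_3 < v_4 and write every simplex with vertices in increasing order. Then dim K = 2 and the simplices of K are:

  0-simplices (5): [v_0], [v_1], [v_2], [v_3], [v_4]
  1-simplices (10): [v_0,v_1], [v_0,v_2], [v_0,v_3], [v_0,v_4], [v_1,v_2], [v_1,v_3], [v_1,v_4], [v_2,v_3], [v_2,v_4], [v_3,v_4]
  2-simplices (5): [v_0,v_1,v_2], [v_0,v_1,v_3], [v_0,v_2,v_4], [v_1,v_3,v_4], [v_2,v_3,v_4]

giving chain groups C_0 ≅ Z^5, C_1 ≅ Z^10, C_2 ≅ Z^5.

Boundary ∂_1: C_1 → C_0 is given by ∂[p,q] = [q] − [p]. For instance
  ∂[v_1,v_4] = [v_4] − [v_1].
This gives a 5×10 integer matrix of rank 4; reducing to Smith normal form yields diagonal entries (1,1,1,1).

The boundary map ∂_2: C_2 → C_1 sends each 2-simplex [p,q,r] to [q,r] − [p,r] + [p,q]. For instance
  ∂[v_2,v_3,v_4] = [v_3,v_4] − [v_2,v_4] + [v_2,v_3],
  ∂[v_1,v_3,v_4] = [v_3,v_4] − [v_1,v_4] + [v_1,v_3].
The resulting 10×5 matrix has rank 5, and its Smith normal form has invariant factors (1,1,1,1,1).

Computing H_k = (kernel of ∂_k) / (image of ∂_{k+1}):

  H_0: rank C_0 − rank ∂_1 = 5 − 4 = 1, and the invariant factors of ∂_1 are all 1, so H_0 ≅ Z.
  H_1: rank ker ∂_1 − rank ∂_2 = (10 − 4) − 5 = 1, and the invariant factors of ∂_2 are all 1, so H_1 ≅ Z.
  H_2: rank ker ∂_2 − rank ∂_3 = (5 − 5) − 0 = 0, and there is no ∂_3, so H_2 ≅ 0.

As a check, the Euler characteristic is 5 − 10 + 5 = 0, which agrees with 1 − 1 + 0 = 0.

H_0 ≅ Z,  H_1 ≅ Z,  H_2 = 0.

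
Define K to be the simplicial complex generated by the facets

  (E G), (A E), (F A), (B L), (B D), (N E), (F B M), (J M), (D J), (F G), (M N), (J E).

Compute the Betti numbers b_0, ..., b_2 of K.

Fix the vertex order A < B < D < E < F < G < J < L < M < N and write every simplex with vertices in increasing order. Then dim K = 2 and the simplices of K are:

  0-simplices (10): A, B, D, E, F, G, J, L, M, N
  1-simplices (14): AE, AF, BD, BF, BL, BM, DJ, EG, EJ, EN, FG, FM, JM, MN
  2-simplices (1): BFM

giving chain groups C_0 ≅ Z^10, C_1 ≅ Z^14, C_2 ≅ Z^1.

Boundary ∂_1: C_1 → C_0 maps an edge to its endpoints' difference, ∂[p,q] = q − p.
The resulting 10×14 matrix has rank 9, and its Smith normal form has invariant factors (1,1,1,1,1,1,1,1,1).

Boundary ∂_2: C_2 → C_1 acts by ∂[p,q,r] = [q,r] − [p,r] + [p,q]. For instance
  ∂BFM = FM − BM + BF.
This gives a 14×1 integer matrix of rank 1; reducing to Smith normal form yields diagonal entries (1).

Now H_k = ker ∂_k / im ∂_{k+1}, so:

  H_0: rank C_0 − rank ∂_1 = 10 − 9 = 1, and the invariant factors of ∂_1 are all 1, so H_0 = Z.
  H_1: rank ker ∂_1 − rank ∂_2 = (14 − 9) − 1 = 4, and the invariant factors of ∂_2 are all 1, so H_1 = Z^4.
  H_2: rank ker ∂_2 − rank ∂_3 = (1 − 1) − 0 = 0, and there is no ∂_3, so H_2 = 0.

As a check, the Euler characteristic is 10 − 14 + 1 = -3, which agrees with 1 − 4 + 0 = -3.

Hence the Betti numbers are b_0 = 1, b_1 = 4, b_2 = 0.

b_0 = 1, b_1 = 4, b_2 = 0.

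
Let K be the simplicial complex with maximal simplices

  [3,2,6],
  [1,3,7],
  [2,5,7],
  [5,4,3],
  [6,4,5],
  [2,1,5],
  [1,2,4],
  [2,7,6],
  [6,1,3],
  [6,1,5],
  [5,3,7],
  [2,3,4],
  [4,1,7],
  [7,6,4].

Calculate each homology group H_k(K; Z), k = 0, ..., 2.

Order the vertices as 1 < 2 < 3 < 4 < 5 < 6 < 7. Listing each simplex with vertices in this order, K has dimension 2 with simplices:

  0-simplices (7): [1], [2], [3], [4], [5], [6], [7]
  1-simplices (21): [1,2], [1,3], [1,4], [1,5], [1,6], [1,7], [2,3], [2,4], [2,5], [2,6], [2,7], [3,4], [3,5], [3,6], [3,7], [4,5], [4,6], [4,7], [5,6], [5,7], [6,7]
  2-simplices (14): [1,2,4], [1,2,5], [1,3,6], [1,3,7], [1,4,7], [1,5,6], [2,3,4], [2,3,6], [2,5,7], [2,6,7], [3,4,5], [3,5,7], [4,5,6], [4,6,7]

giving chain groups C_0 ≅ Z^7, C_1 ≅ Z^21, C_2 ≅ Z^14.

The boundary map ∂_1: C_1 → C_0 maps an edge to its endpoints' difference, ∂[p,q] = q − p. For instance
  ∂[4,7] = [7] − [4].
As a 7×21 matrix over Z this has rank 6, with invariant factors (1,1,1,1,1,1).

The boundary map ∂_2: C_2 → C_1 sends each 2-simplex [p,q,r] to [q,r] − [p,r] + [p,q]. For instance
  ∂[3,4,5] = [4,5] − [3,5] + [3,4],
  ∂[1,2,5] = [2,5] − [1,5] + [1,2].
As a 21×14 matrix over Z this has rank 13, with invariant factors (1,1,1,1,1,1,1,1,1,1,1,1,1).

Reading off H_k = ker ∂_k / im ∂_{k+1}:

  H_0: rank C_0 − rank ∂_1 = 7 − 6 = 1, and the invariant factors of ∂_1 are all 1, so H_0 = Z.
  H_1: rank ker ∂_1 − rank ∂_2 = (21 − 6) − 13 = 2, and the invariant factors of ∂_2 are all 1, so H_1 = Z^2.
  H_2: rank ker ∂_2 − rank ∂_3 = (14 − 13) − 0 = 1, and there is no ∂_3, so H_2 = Z.

As a check, the Euler characteristic is 7 − 21 + 14 = 0, which agrees with 1 − 2 + 1 = 0.

H_0 ≅ Z,  H_1 ≅ Z^2,  H_2 ≅ Z.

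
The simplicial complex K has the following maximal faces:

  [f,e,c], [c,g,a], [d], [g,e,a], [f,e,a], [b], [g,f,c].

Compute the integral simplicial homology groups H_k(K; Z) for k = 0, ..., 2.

We work with the vertex ordering a < b < c < d < e < f < g. The simplices of K, each written with vertices in increasing order, are:

  0-simplices (7): a, b, c, d, e, f, g
  1-simplices (10): ac, ae, af, ag, ce, cf, cg, ef, eg, fg
  2-simplices (5): acg, aef, aeg, cef, cfg

so the chain groups are C_0 ≅ Z^7, C_1 ≅ Z^10, C_2 ≅ Z^5.

The boundary map ∂_1: C_1 → C_0 sends each edge [p,q] (with p < q) to q − p. For instance
  ∂eg = g − e.
The resulting 7×10 matrix has rank 4, and its Smith normal form has invariant factors (1,1,1,1).

The boundary map ∂_2: C_2 → C_1 acts by ∂[p,q,r] = [q,r] − [p,r] + [p,q]. For instance
  ∂aef = ef − af + ae,
  ∂cfg = fg − cg + cf.
As a 10×5 matrix over Z this has rank 5, with invariant factors (1,1,1,1,1).

Now H_k = ker ∂_k / im ∂_{k+1}, so:

  H_0: rank C_0 − rank ∂_1 = 7 − 4 = 3, and the invariant factors of ∂_1 are all 1, so H_0 ≅ Z^3.
  H_1: rank ker ∂_1 − rank ∂_2 = (10 − 4) − 5 = 1, and the invariant factors of ∂_2 are all 1, so H_1 ≅ Z.
  H_2: rank ker ∂_2 − rank ∂_3 = (5 − 5) − 0 = 0, and there is no ∂_3, so H_2 ≅ 0.

H_0 = Z^3,  H_1 = Z,  H_2 = 0.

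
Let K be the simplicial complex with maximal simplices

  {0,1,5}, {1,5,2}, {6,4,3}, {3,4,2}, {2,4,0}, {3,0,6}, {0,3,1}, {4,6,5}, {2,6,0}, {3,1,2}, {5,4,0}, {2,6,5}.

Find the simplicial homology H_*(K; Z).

We work with the vertex ordering 0 < 1 < 2 < 3 < 4 < 5 < 6. The simplices of K, each written with vertices in increasing order, are:

  0-simplices (7): [0], [1], [2], [3], [4], [5], [6]
  1-simplices (18): [0,1], [0,2], [0,3], [0,4], [0,5], [0,6], [1,2], [1,3], [1,5], [2,3], [2,4], [2,5], [2,6], [3,4], [3,6], [4,5], [4,6], [5,6]
  2-simplices (12): [0,1,3], [0,1,5], [0,2,4], [0,2,6], [0,3,6], [0,4,5], [1,2,3], [1,2,5], [2,3,4], [2,5,6], [3,4,6], [4,5,6]

so the chain groups are C_0 ≅ Z^7, C_1 ≅ Z^18, C_2 ≅ Z^12.

∂_1: C_1 → C_0 maps an edge to its endpoints' difference, ∂[p,q] = q − p.
The resulting 7×18 matrix has rank 6, and its Smith normal form has invariant factors (1,1,1,1,1,1).

Boundary ∂_2: C_2 → C_1 sends each 2-simplex [p,q,r] to [q,r] − [p,r] + [p,q]. For instance
  ∂[0,4,5] = [4,5] − [0,5] + [0,4],
  ∂[1,2,3] = [2,3] − [1,3] + [1,2].
As a 18×12 matrix over Z this has rank 12, with invariant factors (1,1,1,1,1,1,1,1,1,1,1,2).

Reading off H_k = ker ∂_k / im ∂_{k+1}:

  H_0: rank C_0 − rank ∂_1 = 7 − 6 = 1, and the invariant factors of ∂_1 are all 1, so H_0 ≅ Z.
  H_1: rank ker ∂_1 − rank ∂_2 = (18 − 6) − 12 = 0, and ∂_2 has invariant factor 2 > 1, so H_1 ≅ Z/2.
  H_2: rank ker ∂_2 − rank ∂_3 = (12 − 12) − 0 = 0, and there is no ∂_3, so H_2 ≅ 0.

H_0 = Z,  H_1 = Z/2,  H_2 = 0.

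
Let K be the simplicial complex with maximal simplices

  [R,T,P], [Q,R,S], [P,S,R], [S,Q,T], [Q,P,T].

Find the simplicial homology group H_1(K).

K has 5 vertices, 10 edges, 5 triangles.
rank ∂_1 = 4, rank ∂_2 = 5 ⇒ b_1 = 10 − 4 − 5 = 1; all invariant factors of ∂_2 are 1 so no torsion. So H_1 ≅ Z.

H_1 = Z.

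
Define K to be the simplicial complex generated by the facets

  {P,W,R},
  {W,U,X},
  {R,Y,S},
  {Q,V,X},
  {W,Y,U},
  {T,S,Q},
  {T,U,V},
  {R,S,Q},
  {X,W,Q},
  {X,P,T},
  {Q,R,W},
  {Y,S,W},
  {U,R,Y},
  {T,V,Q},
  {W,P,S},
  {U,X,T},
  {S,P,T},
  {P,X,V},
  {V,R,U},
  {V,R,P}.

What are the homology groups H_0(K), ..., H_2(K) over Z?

We work with the vertex ordering P < Q < R < S < T < U < V < W < X < Y. The simplices of K, each written with vertices in increasing order, are:

  0-simplices (10): P, Q, R, S, T, U, V, W, X, Y
  1-simplices (30): PR, PS, PT, PV, PW, PX, QR, QS, QT, QV, QW, QX, RS, RU, RV, RW, RY, ST, SW, SY, TU, TV, TX, UV, UW, UX, UY, VX, WX, WY
  2-simplices (20): PRV, PRW, PST, PSW, PTX, PVX, QRS, QRW, QST, QTV, QVX, QWX, RSY, RUV, RUY, SWY, TUV, TUX, UWX, UWY

so the chain groups are C_0 ≅ Z^10, C_1 ≅ Z^30, C_2 ≅ Z^20.

∂_1: C_1 → C_0 maps an edge to its endpoints' difference, ∂[p,q] = q − p. For instance
  ∂UV = V − U.
As a 10×30 matrix over Z this has rank 9, with invariant factors (1,1,1,1,1,1,1,1,1).

∂_2: C_2 → C_1 maps a triangle to the signed sum of its edges. For instance
  ∂PVX = VX − PX + PV,
  ∂QST = ST − QT + QS.
This gives a 30×20 integer matrix of rank 20; reducing to Smith normal form yields diagonal entries (1,1,1,1,1,1,1,1,1,1,1,1,1,1,1,1,1,1,1,2).

From H_k ≅ ker(∂_k) / im(∂_{k+1}) we obtain:

  H_0: rank C_0 − rank ∂_1 = 10 − 9 = 1, and the invariant factors of ∂_1 are all 1, so H_0 = Z.
  H_1: rank ker ∂_1 − rank ∂_2 = (30 − 9) − 20 = 1, and ∂_2 has invariant factor 2 > 1, so H_1 = Z ⊕ Z/2Z.
  H_2: rank ker ∂_2 − rank ∂_3 = (20 − 20) − 0 = 0, and there is no ∂_3, so H_2 = 0.

(K is a triangulation of the Klein bottle.)

H_0 = Z,  H_1 = Z ⊕ Z/2Z,  H_2 = 0.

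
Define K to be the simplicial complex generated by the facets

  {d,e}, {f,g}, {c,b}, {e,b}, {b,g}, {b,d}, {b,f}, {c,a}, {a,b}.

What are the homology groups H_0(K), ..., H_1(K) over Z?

H_0 ≅ Z,  H_1 ≅ Z^3.

K has 7 vertices, 9 edges.
rank ∂_0 = 0, rank ∂_1 = 6 ⇒ b_0 = 7 − 0 − 6 = 1; all invariant factors of ∂_1 are 1 so no torsion. So H_0 = Z.
rank ∂_1 = 6, rank ∂_2 = 0 ⇒ b_1 = 9 − 6 − 0 = 3. So H_1 = Z^3.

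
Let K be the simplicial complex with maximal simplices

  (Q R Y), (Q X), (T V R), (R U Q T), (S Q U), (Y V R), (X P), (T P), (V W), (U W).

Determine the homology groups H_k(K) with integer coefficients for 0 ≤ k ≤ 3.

H_0 = Z,  H_1 = Z^2,  H_2 = 0,  H_3 = 0.

We work with the vertex ordering P < Q < R < S < T < U < V < W < X < Y. The simplices of K, each written with vertices in increasing order, are:

  0-simplices (10): P, Q, R, S, T, U, V, W, X, Y
  1-simplices (18): PT, PX, QR, QS, QT, QU, QX, QY, RT, RU, RV, RY, SU, TU, TV, UW, VW, VY
  2-simplices (8): QRT, QRU, QRY, QSU, QTU, RTU, RTV, RVY
  3-simplices (1): QRTU

Hence C_0 ≅ Z^10, C_1 ≅ Z^18, C_2 ≅ Z^8, C_3 ≅ Z^1.

The boundary map ∂_1: C_1 → C_0 sends each edge [p,q] (with p < q) to q − p.
The 10×18 boundary matrix has rank 9 and Smith normal form diag(1,1,1,1,1,1,1,1,1).

The boundary map ∂_2: C_2 → C_1 sends each 2-simplex [p,q,r] to [q,r] − [p,r] + [p,q]. For instance
  ∂QRY = RY − QY + QR,
  ∂RTU = TU − RU + RT.
This gives a 18×8 integer matrix of rank 7; reducing to Smith normal form yields diagonal entries (1,1,1,1,1,1,1).

∂_3: C_3 → C_2 sends each 3-simplex σ to the alternating sum Σ_i (−1)^i (σ with its i-th vertex removed). For instance
  ∂QRTU = RTU − QTU + QRU − QRT.
The 8×1 boundary matrix has rank 1 and Smith normal form diag(1).

From H_k ≅ ker(∂_k) / im(∂_{k+1}) we obtain:

  H_0: rank C_0 − rank ∂_1 = 10 − 9 = 1, and the invariant factors of ∂_1 are all 1, so H_0 ≅ Z.
  H_1: rank ker ∂_1 − rank ∂_2 = (18 − 9) − 7 = 2, and the invariant factors of ∂_2 are all 1, so H_1 ≅ Z^2.
  H_2: rank ker ∂_2 − rank ∂_3 = (8 − 7) − 1 = 0, and the invariant factors of ∂_3 are all 1, so H_2 ≅ 0.
  H_3: rank ker ∂_3 − rank ∂_4 = (1 − 1) − 0 = 0, and there is no ∂_4, so H_3 ≅ 0.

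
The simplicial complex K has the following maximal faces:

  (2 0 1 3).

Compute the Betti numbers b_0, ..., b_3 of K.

b_0 = 1, b_1 = 0, b_2 = 0, b_3 = 0.

Order the vertices as 0 < 1 < 2 < 3. Listing each simplex with vertices in this order, K has dimension 3 with simplices:

  0-simplices (4): [0], [1], [2], [3]
  1-simplices (6): [0,1], [0,2], [0,3], [1,2], [1,3], [2,3]
  2-simplices (4): [0,1,2], [0,1,3], [0,2,3], [1,2,3]
  3-simplices (1): [0,1,2,3]

Hence C_0 ≅ Z^4, C_1 ≅ Z^6, C_2 ≅ Z^4, C_3 ≅ Z^1.

∂_1: C_1 → C_0 sends each edge [p,q] (with p < q) to q − p. For instance
  ∂[1,2] = [2] − [1].
This gives a 4×6 integer matrix of rank 3; reducing to Smith normal form yields diagonal entries (1,1,1).

The boundary map ∂_2: C_2 → C_1 acts by ∂[p,q,r] = [q,r] − [p,r] + [p,q]. For instance
  ∂[0,1,2] = [1,2] − [0,2] + [0,1],
  ∂[1,2,3] = [2,3] − [1,3] + [1,2].
As a 6×4 matrix over Z this has rank 3, with invariant factors (1,1,1).

Boundary ∂_3: C_3 → C_2 sends each 3-simplex σ to the alternating sum Σ_i (−1)^i (σ with its i-th vertex removed). For instance
  ∂[0,1,2,3] = [1,2,3] − [0,2,3] + [0,1,3] − [0,1,2].
The resulting 4×1 matrix has rank 1, and its Smith normal form has invariant factors (1).

Computing H_k = (kernel of ∂_k) / (image of ∂_{k+1}):

  H_0: rank C_0 − rank ∂_1 = 4 − 3 = 1, and the invariant factors of ∂_1 are all 1, so H_0 ≅ Z.
  H_1: rank ker ∂_1 − rank ∂_2 = (6 − 3) − 3 = 0, and the invariant factors of ∂_2 are all 1, so H_1 ≅ 0.
  H_2: rank ker ∂_2 − rank ∂_3 = (4 − 3) − 1 = 0, and the invariant factors of ∂_3 are all 1, so H_2 ≅ 0.
  H_3: rank ker ∂_3 − rank ∂_4 = (1 − 1) − 0 = 0, and there is no ∂_4, so H_3 ≅ 0.

As a check, the Euler characteristic is 4 − 6 + 4 − 1 = 1, which agrees with 1 − 0 + 0 − 0 = 1.

Hence the Betti numbers are b_0 = 1, b_1 = 0, b_2 = 0, b_3 = 0.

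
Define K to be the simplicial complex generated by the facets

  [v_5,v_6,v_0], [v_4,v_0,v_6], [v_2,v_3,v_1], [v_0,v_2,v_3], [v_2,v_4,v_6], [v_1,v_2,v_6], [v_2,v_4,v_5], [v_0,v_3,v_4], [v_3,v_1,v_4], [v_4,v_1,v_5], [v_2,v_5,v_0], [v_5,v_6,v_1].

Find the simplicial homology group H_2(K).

H_2 ≅ 0.

Order the vertices as v_0 < v_1 < v_2 < v_3 < v_4 < v_5 < v_6. Listing each simplex with vertices in this order, K has dimension 2 with simplices:

  0-simplices (7): [v_0], [v_1], [v_2], [v_3], [v_4], [v_5], [v_6]
  1-simplices (18): (18 of them)
  2-simplices (12): (12 of them)

giving chain groups C_0 ≅ Z^7, C_1 ≅ Z^18, C_2 ≅ Z^12.

Boundary ∂_1: C_1 → C_0 is given by ∂[p,q] = [q] − [p]. For instance
  ∂[v_1,v_5] = [v_5] − [v_1].
The resulting 7×18 matrix has rank 6, and its Smith normal form has invariant factors (1,1,1,1,1,1).

Boundary ∂_2: C_2 → C_1 acts by ∂[p,q,r] = [q,r] − [p,r] + [p,q]. For instance
  ∂[v_0,v_3,v_4] = [v_3,v_4] − [v_0,v_4] + [v_0,v_3],
  ∂[v_1,v_4,v_5] = [v_4,v_5] − [v_1,v_5] + [v_1,v_4].
The resulting 18×12 matrix has rank 12, and its Smith normal form has invariant factors (1,1,1,1,1,1,1,1,1,1,1,2).

Computing H_k = (kernel of ∂_k) / (image of ∂_{k+1}):

  H_2: rank ker ∂_2 − rank ∂_3 = (12 − 12) − 0 = 0, and there is no ∂_3, so H_2 ≅ 0.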